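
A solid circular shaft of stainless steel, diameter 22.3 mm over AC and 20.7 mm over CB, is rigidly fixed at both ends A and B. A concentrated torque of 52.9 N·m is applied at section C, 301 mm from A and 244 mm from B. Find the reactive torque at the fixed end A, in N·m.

27.6 N·m

Compatibility: T_A·a/J_AC = T_B·b/J_CB with T_A + T_B = T₀.
J_AC = 2.43×10^-8 m⁴, J_CB = 1.80×10^-8 m⁴, so T_A = T₀·(J_AC/a)/((J_AC/a)+(J_CB/b)) = 27.61 N·m, T_B = 25.29 N·m.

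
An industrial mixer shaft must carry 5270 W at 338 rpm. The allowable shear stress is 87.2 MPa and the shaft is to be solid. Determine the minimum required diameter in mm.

ω = 2π·338/60 = 35.40 rad/s, so T = P/ω = 5270 / 35.40 = 148.9 N·m.
For a solid shaft τ_max = 16T/(πd³), so d = (16T/(π τ_allow))^(1/3) = (16·148.9/(π·8.72×10^7))^(1/3) = 0.02056 m.

20.6 mm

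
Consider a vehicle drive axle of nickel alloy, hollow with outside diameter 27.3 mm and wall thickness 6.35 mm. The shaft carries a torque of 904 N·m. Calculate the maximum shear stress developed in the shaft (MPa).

J = π(d_o⁴ − d_i⁴)/32 = π(0.0273⁴ − 0.0146⁴)/32 = 5.007×10^-8 m⁴.
τ_max = T·r/J = 904.0 × 0.0137 / 5.007×10^-8 = 2.464×10^8 Pa.

246 MPa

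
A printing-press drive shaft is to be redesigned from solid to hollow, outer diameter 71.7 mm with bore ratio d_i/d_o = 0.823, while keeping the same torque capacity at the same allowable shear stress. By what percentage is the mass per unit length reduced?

Equal τ_max and T ⇒ the solid shaft needs d_s³ = d_o³(1−k⁴), so d_s = 71.7·(1−0.823⁴)^(1/3) = 58.43 mm.
Area ratio A_h/A_s = d_o²(1−k²)/d_s² = (1−k²)/(1−k⁴)^(2/3) = 0.4859.
Mass saving = 1 − 0.4859 = 51.4 %.

51.4 %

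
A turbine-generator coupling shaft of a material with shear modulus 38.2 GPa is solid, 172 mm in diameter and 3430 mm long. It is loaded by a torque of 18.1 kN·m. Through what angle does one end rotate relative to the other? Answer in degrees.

1.08°

J = πd⁴/32 = π(0.172)⁴/32 = 8.592×10^-5 m⁴.
θ = T·L/(G·J) = 18100 × 3.43 / (38.2×10⁹ × 8.592×10^-5) = 0.01891 rad.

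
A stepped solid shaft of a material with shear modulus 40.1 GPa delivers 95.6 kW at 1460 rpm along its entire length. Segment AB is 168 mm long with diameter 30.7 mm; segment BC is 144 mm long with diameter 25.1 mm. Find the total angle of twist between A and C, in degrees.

5.02°

ω = 2π·1460/60 = 152.9 rad/s, so T = P/ω = 95.6×10³ / 152.9 = 625.3 N·m.
J_AB = π(0.0307)⁴/32 = 8.72×10^-8 m⁴; J_BC = π(0.0251)⁴/32 = 3.90×10^-8 m⁴.
θ = (T/G)·Σ L_i/J_i = (625.3/40.1×10⁹)·(0.168/8.72×10^-8 + 0.144/3.90×10^-8) = 0.08766 rad.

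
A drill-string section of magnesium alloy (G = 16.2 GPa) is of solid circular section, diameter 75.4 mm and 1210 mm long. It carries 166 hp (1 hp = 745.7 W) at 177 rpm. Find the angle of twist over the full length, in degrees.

9.01°

ω = 2π·177/60 = 18.54 rad/s, so T = P/ω = 166×745.7 / 18.54 = 6678 N·m.
J = πd⁴/32 = π(0.0754)⁴/32 = 3.173×10^-6 m⁴.
θ = T·L/(G·J) = 6678 × 1.21 / (16.2×10⁹ × 3.173×10^-6) = 0.1572 rad.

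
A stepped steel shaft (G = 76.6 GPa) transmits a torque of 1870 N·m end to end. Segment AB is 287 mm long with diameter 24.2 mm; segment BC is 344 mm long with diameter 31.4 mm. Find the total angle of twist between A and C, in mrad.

J_AB = π(0.0242)⁴/32 = 3.37×10^-8 m⁴; J_BC = π(0.0314)⁴/32 = 9.54×10^-8 m⁴.
θ = (T/G)·Σ L_i/J_i = (1870/76.6×10⁹)·(0.287/3.37×10^-8 + 0.344/9.54×10^-8) = 0.2961 rad.

296 mrad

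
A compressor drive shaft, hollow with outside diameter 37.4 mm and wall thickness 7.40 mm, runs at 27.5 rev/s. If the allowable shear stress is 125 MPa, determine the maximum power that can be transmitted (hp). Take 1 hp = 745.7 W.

J = π(d_o⁴ − d_i⁴)/32 = π(0.0374⁴ − 0.0226⁴)/32 = 1.665×10^-7 m⁴.
T_max = τ_allow·J/r = 1.25×10^8 × 1.665×10^-7 / 0.0187 = 1113 N·m.
ω = 2π·27.5 = 172.8 rad/s, so P_max = T_max·ω = 1.923×10^5 W.

258 hp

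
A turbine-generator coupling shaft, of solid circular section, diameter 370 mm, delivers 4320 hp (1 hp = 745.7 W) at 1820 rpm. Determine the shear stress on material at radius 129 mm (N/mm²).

ω = 2π·1820/60 = 190.6 rad/s, so T = P/ω = 4320×745.7 / 190.6 = 16900 N·m.
J = πd⁴/32 = π(0.370)⁴/32 = 1.840×10^-3 m⁴.
Shear stress varies linearly with radius: τ = T·r/J = 16900 × 0.129 / 1.840×10^-3 = 1.185×10^6 Pa.

1.19 N/mm²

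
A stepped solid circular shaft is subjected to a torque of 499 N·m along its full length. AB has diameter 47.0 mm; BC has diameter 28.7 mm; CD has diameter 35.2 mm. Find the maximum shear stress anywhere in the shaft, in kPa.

Under the same torque, τ_max = 16T/(πd³) is largest where d is smallest — segment BC (d = 28.7 mm).
τ_max = 16·499.0/(π·(0.0287)³) = 1.075×10^8 Pa.

108000 kPa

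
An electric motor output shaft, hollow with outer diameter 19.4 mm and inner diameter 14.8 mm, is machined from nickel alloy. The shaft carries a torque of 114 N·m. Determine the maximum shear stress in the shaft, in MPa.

120 MPa

J = π(d_o⁴ − d_i⁴)/32 = π(0.0194⁴ − 0.0148⁴)/32 = 9.196×10^-9 m⁴.
τ_max = T·r/J = 114.0 × 0.00970 / 9.196×10^-9 = 1.202×10^8 Pa.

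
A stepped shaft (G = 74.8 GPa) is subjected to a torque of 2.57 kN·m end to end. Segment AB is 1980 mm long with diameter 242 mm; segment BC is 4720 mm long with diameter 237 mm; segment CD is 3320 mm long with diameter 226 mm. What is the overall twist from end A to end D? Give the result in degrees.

J_AB = π(0.242)⁴/32 = 3.37×10^-4 m⁴; J_BC = π(0.237)⁴/32 = 3.10×10^-4 m⁴; J_CD = π(0.226)⁴/32 = 2.56×10^-4 m⁴.
θ = (T/G)·Σ L_i/J_i = (2570/74.8×10⁹)·(1.98/3.37×10^-4 + 4.72/3.10×10^-4 + 3.32/2.56×10^-4) = 1.171×10^-3 rad.

0.0671°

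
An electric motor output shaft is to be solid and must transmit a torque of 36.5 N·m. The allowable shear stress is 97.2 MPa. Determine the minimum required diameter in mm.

12.4 mm

For a solid shaft τ_max = 16T/(πd³), so d = (16T/(π τ_allow))^(1/3) = (16·36.50/(π·9.72×10^7))^(1/3) = 0.01241 m.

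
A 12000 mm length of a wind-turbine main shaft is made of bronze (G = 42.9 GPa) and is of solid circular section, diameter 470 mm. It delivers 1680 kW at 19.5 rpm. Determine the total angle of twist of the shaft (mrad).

48.0 mrad

ω = 2π·19.5/60 = 2.042 rad/s, so T = P/ω = 1680×10³ / 2.042 = 822700 N·m.
J = πd⁴/32 = π(0.470)⁴/32 = 4.791×10^-3 m⁴.
θ = T·L/(G·J) = 822700 × 12.0 / (42.9×10⁹ × 4.791×10^-3) = 0.04804 rad.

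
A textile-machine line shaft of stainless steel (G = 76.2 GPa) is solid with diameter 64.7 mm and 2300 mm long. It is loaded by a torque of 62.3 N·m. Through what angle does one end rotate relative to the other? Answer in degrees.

0.0626°

J = πd⁴/32 = π(0.0647)⁴/32 = 1.720×10^-6 m⁴.
θ = T·L/(G·J) = 62.30 × 2.30 / (76.2×10⁹ × 1.720×10^-6) = 1.093×10^-3 rad.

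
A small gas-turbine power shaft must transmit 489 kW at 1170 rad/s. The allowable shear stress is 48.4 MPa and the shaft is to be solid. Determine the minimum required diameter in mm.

35.3 mm

ω = 1170 rad/s, so T = P/ω = 489×10³ / 1170 = 417.9 N·m.
For a solid shaft τ_max = 16T/(πd³), so d = (16T/(π τ_allow))^(1/3) = (16·417.9/(π·4.84×10^7))^(1/3) = 0.03530 m.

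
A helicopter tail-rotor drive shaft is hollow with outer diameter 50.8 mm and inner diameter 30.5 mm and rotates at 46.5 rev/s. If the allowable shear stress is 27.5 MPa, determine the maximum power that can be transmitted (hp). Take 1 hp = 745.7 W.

J = π(d_o⁴ − d_i⁴)/32 = π(0.0508⁴ − 0.0305⁴)/32 = 5.689×10^-7 m⁴.
T_max = τ_allow·J/r = 2.75×10^7 × 5.689×10^-7 / 0.0254 = 615.9 N·m.
ω = 2π·46.5 = 292.2 rad/s, so P_max = T_max·ω = 1.799×10^5 W.

241 hp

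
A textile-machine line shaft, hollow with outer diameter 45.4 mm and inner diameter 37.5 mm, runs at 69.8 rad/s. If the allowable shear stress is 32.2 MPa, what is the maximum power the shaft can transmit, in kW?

22.1 kW

J = π(d_o⁴ − d_i⁴)/32 = π(0.0454⁴ − 0.0375⁴)/32 = 2.229×10^-7 m⁴.
T_max = τ_allow·J/r = 3.22×10^7 × 2.229×10^-7 / 0.0227 = 316.2 N·m.
ω = 69.8 rad/s, so P_max = T_max·ω = 2.207×10^4 W.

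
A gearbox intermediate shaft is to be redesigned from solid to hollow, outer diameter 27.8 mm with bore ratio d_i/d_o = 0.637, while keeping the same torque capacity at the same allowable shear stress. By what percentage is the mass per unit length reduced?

33.0 %

Equal τ_max and T ⇒ the solid shaft needs d_s³ = d_o³(1−k⁴), so d_s = 27.8·(1−0.637⁴)^(1/3) = 26.18 mm.
Area ratio A_h/A_s = d_o²(1−k²)/d_s² = (1−k²)/(1−k⁴)^(2/3) = 0.6700.
Mass saving = 1 − 0.6700 = 33.0 %.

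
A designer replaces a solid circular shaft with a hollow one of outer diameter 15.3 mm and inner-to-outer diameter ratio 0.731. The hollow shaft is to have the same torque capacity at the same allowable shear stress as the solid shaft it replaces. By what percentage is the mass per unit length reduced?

Equal τ_max and T ⇒ the solid shaft needs d_s³ = d_o³(1−k⁴), so d_s = 15.3·(1−0.731⁴)^(1/3) = 13.68 mm.
Area ratio A_h/A_s = d_o²(1−k²)/d_s² = (1−k²)/(1−k⁴)^(2/3) = 0.5826.
Mass saving = 1 − 0.5826 = 41.7 %.

41.7 %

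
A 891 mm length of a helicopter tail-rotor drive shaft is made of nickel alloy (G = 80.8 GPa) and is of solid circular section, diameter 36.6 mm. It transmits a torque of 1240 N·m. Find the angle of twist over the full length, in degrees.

J = πd⁴/32 = π(0.0366)⁴/32 = 1.762×10^-7 m⁴.
θ = T·L/(G·J) = 1240 × 0.891 / (80.8×10⁹ × 1.762×10^-7) = 0.07762 rad.

4.45°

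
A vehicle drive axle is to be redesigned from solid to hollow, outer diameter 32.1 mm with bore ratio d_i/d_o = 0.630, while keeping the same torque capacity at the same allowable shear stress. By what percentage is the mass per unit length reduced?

32.4 %

Equal τ_max and T ⇒ the solid shaft needs d_s³ = d_o³(1−k⁴), so d_s = 32.1·(1−0.630⁴)^(1/3) = 30.32 mm.
Area ratio A_h/A_s = d_o²(1−k²)/d_s² = (1−k²)/(1−k⁴)^(2/3) = 0.6761.
Mass saving = 1 − 0.6761 = 32.4 %.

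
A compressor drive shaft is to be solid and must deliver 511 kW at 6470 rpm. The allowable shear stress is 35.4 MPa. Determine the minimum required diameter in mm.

47.7 mm

ω = 2π·6470/60 = 677.5 rad/s, so T = P/ω = 511×10³ / 677.5 = 754.2 N·m.
For a solid shaft τ_max = 16T/(πd³), so d = (16T/(π τ_allow))^(1/3) = (16·754.2/(π·3.54×10^7))^(1/3) = 0.04770 m.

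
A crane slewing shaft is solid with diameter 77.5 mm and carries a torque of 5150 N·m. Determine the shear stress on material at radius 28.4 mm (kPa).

41300 kPa

J = πd⁴/32 = π(0.0775)⁴/32 = 3.542×10^-6 m⁴.
Shear stress varies linearly with radius: τ = T·r/J = 5150 × 0.0284 / 3.542×10^-6 = 4.130×10^7 Pa.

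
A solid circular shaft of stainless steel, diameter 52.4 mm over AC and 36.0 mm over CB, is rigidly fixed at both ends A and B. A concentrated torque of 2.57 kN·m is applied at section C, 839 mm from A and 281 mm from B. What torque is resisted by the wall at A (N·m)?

Compatibility: T_A·a/J_AC = T_B·b/J_CB with T_A + T_B = T₀.
J_AC = 7.40×10^-7 m⁴, J_CB = 1.65×10^-7 m⁴, so T_A = T₀·(J_AC/a)/((J_AC/a)+(J_CB/b)) = 1543 N·m, T_B = 1027 N·m.

1540 N·m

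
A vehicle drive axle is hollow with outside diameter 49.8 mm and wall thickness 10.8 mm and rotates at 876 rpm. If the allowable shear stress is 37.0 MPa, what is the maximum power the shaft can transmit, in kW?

73.8 kW

J = π(d_o⁴ − d_i⁴)/32 = π(0.0498⁴ − 0.0282⁴)/32 = 5.417×10^-7 m⁴.
T_max = τ_allow·J/r = 3.70×10^7 × 5.417×10^-7 / 0.0249 = 805.0 N·m.
ω = 2π·876/60 = 91.73 rad/s, so P_max = T_max·ω = 7.385×10^4 W.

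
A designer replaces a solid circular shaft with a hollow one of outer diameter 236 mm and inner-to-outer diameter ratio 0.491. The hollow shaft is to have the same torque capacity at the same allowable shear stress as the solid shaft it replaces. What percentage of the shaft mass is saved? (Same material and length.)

Equal τ_max and T ⇒ the solid shaft needs d_s³ = d_o³(1−k⁴), so d_s = 236·(1−0.491⁴)^(1/3) = 231.3 mm.
Area ratio A_h/A_s = d_o²(1−k²)/d_s² = (1−k²)/(1−k⁴)^(2/3) = 0.7898.
Mass saving = 1 − 0.7898 = 21.0 %.

21.0 %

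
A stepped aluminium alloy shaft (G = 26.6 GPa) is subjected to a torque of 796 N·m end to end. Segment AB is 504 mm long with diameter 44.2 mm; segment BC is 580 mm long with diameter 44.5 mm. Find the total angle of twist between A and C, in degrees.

J_AB = π(0.0442)⁴/32 = 3.75×10^-7 m⁴; J_BC = π(0.0445)⁴/32 = 3.85×10^-7 m⁴.
θ = (T/G)·Σ L_i/J_i = (796.0/26.6×10⁹)·(0.504/3.75×10^-7 + 0.580/3.85×10^-7) = 0.08533 rad.

4.89°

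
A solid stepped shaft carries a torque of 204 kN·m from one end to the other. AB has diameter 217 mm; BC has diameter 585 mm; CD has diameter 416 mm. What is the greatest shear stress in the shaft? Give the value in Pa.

Under the same torque, τ_max = 16T/(πd³) is largest where d is smallest — segment AB (d = 217 mm).
τ_max = 16·204000/(π·(0.217)³) = 1.017×10^8 Pa.

1.02e8 Pa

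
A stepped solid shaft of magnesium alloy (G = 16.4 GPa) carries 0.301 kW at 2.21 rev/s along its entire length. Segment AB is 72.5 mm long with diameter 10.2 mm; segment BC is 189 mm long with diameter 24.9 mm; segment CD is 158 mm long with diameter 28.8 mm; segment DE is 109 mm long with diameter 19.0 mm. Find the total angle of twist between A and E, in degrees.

ω = 2π·2.21 = 13.89 rad/s, so T = P/ω = 0.301×10³ / 13.89 = 21.68 N·m.
J_AB = π(0.0102)⁴/32 = 1.06×10^-9 m⁴; J_BC = π(0.0249)⁴/32 = 3.77×10^-8 m⁴; J_CD = π(0.0288)⁴/32 = 6.75×10^-8 m⁴; J_DE = π(0.0190)⁴/32 = 1.28×10^-8 m⁴.
θ = (T/G)·Σ L_i/J_i = (21.68/16.4×10⁹)·(0.0725/1.06×10^-9 + 0.189/3.77×10^-8 + 0.158/6.75×10^-8 + 0.109/1.28×10^-8) = 0.1111 rad.

6.37°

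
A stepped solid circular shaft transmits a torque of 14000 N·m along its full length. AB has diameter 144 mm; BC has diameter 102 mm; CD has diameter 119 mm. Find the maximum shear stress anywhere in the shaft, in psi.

9740 psi

Under the same torque, τ_max = 16T/(πd³) is largest where d is smallest — segment BC (d = 102 mm).
τ_max = 16·14000/(π·(0.102)³) = 6.719×10^7 Pa.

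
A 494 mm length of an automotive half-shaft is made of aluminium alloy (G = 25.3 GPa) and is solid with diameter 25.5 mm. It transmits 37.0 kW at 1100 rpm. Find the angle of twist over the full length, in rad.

0.151 rad

ω = 2π·1100/60 = 115.2 rad/s, so T = P/ω = 37.0×10³ / 115.2 = 321.2 N·m.
J = πd⁴/32 = π(0.0255)⁴/32 = 4.151×10^-8 m⁴.
θ = T·L/(G·J) = 321.2 × 0.494 / (25.3×10⁹ × 4.151×10^-8) = 0.1511 rad.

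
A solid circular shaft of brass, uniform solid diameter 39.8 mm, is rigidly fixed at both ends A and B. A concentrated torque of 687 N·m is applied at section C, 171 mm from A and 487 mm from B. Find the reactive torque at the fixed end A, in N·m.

508 N·m

With uniform GJ and both ends fixed, compatibility θ_AC = θ_CB gives T_A·a = T_B·b, together with T_A + T_B = T₀.
T_A = T₀·b/(a+b) = 687.0·487/658.0 = 508.5 N·m; T_B = 178.5 N·m.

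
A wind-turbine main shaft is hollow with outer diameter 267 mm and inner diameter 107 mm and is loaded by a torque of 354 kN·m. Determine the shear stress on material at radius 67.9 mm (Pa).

J = π(d_o⁴ − d_i⁴)/32 = π(0.267⁴ − 0.107⁴)/32 = 4.861×10^-4 m⁴.
Shear stress varies linearly with radius: τ = T·r/J = 354000 × 0.0679 / 4.861×10^-4 = 4.945×10^7 Pa.

4.95e7 Pa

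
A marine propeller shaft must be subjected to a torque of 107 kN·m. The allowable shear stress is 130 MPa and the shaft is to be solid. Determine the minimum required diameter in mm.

For a solid shaft τ_max = 16T/(πd³), so d = (16T/(π τ_allow))^(1/3) = (16·107000/(π·1.30×10^8))^(1/3) = 0.1612 m.

161 mm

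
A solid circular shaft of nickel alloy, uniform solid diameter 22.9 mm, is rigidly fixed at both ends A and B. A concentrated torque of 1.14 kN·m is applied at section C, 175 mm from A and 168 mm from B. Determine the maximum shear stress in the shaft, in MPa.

247 MPa

With uniform GJ and both ends fixed, compatibility θ_AC = θ_CB gives T_A·a = T_B·b, together with T_A + T_B = T₀.
T_A = T₀·b/(a+b) = 1140·168/343.0 = 558.4 N·m; T_B = 581.6 N·m.
τ in each portion: τ_AC = 2.37×10^8 Pa, τ_CB = 2.47×10^8 Pa; maximum is in CB.
τ_max = T_CB·r/J = 581.6·0.0115/2.70×10^-8 = 2.467×10^8 Pa.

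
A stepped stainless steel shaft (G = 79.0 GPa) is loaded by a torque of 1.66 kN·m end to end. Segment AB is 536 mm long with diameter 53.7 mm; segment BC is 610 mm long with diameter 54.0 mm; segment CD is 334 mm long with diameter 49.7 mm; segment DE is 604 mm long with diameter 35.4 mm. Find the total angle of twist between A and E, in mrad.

123 mrad

J_AB = π(0.0537)⁴/32 = 8.16×10^-7 m⁴; J_BC = π(0.0540)⁴/32 = 8.35×10^-7 m⁴; J_CD = π(0.0497)⁴/32 = 5.99×10^-7 m⁴; J_DE = π(0.0354)⁴/32 = 1.54×10^-7 m⁴.
θ = (T/G)·Σ L_i/J_i = (1660/79.0×10⁹)·(0.536/8.16×10^-7 + 0.610/8.35×10^-7 + 0.334/5.99×10^-7 + 0.604/1.54×10^-7) = 0.1232 rad.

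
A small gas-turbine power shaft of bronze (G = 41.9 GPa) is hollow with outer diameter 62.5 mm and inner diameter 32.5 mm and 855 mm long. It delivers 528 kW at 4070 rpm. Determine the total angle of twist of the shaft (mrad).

ω = 2π·4070/60 = 426.2 rad/s, so T = P/ω = 528×10³ / 426.2 = 1239 N·m.
J = π(d_o⁴ − d_i⁴)/32 = π(0.0625⁴ − 0.0325⁴)/32 = 1.388×10^-6 m⁴.
θ = T·L/(G·J) = 1239 × 0.855 / (41.9×10⁹ × 1.388×10^-6) = 0.01821 rad.

18.2 mrad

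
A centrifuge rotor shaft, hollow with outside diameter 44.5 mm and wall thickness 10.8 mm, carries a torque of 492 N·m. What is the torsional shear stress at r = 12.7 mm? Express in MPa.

J = π(d_o⁴ − d_i⁴)/32 = π(0.0445⁴ − 0.0229⁴)/32 = 3.580×10^-7 m⁴.
Shear stress varies linearly with radius: τ = T·r/J = 492.0 × 0.0127 / 3.580×10^-7 = 1.745×10^7 Pa.

17.5 MPa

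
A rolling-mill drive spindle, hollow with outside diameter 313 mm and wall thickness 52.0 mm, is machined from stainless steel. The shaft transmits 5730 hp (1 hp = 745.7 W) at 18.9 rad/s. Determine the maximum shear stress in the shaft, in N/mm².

ω = 18.9 rad/s, so T = P/ω = 5730×745.7 / 18.90 = 226100 N·m.
J = π(d_o⁴ − d_i⁴)/32 = π(0.313⁴ − 0.209⁴)/32 = 7.550×10^-4 m⁴.
τ_max = T·r/J = 226100 × 0.157 / 7.550×10^-4 = 4.687×10^7 Pa.

46.9 N/mm²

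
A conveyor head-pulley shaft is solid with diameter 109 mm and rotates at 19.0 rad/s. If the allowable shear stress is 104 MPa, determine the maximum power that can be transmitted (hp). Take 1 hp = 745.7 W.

J = πd⁴/32 = π(0.109)⁴/32 = 1.386×10^-5 m⁴.
T_max = τ_allow·J/r = 1.04×10^8 × 1.386×10^-5 / 0.0545 = 26440 N·m.
ω = 19.0 rad/s, so P_max = T_max·ω = 5.025×10^5 W.

674 hp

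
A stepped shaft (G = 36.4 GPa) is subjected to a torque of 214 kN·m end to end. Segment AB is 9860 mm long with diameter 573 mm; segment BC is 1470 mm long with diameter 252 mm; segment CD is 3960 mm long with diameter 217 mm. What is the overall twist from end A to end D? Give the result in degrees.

7.69°

J_AB = π(0.573)⁴/32 = 0.0106 m⁴; J_BC = π(0.252)⁴/32 = 3.96×10^-4 m⁴; J_CD = π(0.217)⁴/32 = 2.18×10^-4 m⁴.
θ = (T/G)·Σ L_i/J_i = (214000/36.4×10⁹)·(9.86/0.0106 + 1.47/3.96×10^-4 + 3.96/2.18×10^-4) = 0.1343 rad.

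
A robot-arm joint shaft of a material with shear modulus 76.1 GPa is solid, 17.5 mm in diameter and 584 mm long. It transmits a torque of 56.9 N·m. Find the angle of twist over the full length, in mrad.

J = πd⁴/32 = π(0.0175)⁴/32 = 9.208×10^-9 m⁴.
θ = T·L/(G·J) = 56.90 × 0.584 / (76.1×10⁹ × 9.208×10^-9) = 0.04742 rad.

47.4 mrad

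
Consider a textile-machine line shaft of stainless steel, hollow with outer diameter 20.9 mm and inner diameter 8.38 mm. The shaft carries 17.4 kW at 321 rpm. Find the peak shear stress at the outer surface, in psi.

43000 psi

ω = 2π·321/60 = 33.62 rad/s, so T = P/ω = 17.4×10³ / 33.62 = 517.6 N·m.
J = π(d_o⁴ − d_i⁴)/32 = π(0.0209⁴ − 0.00838⁴)/32 = 1.825×10^-8 m⁴.
τ_max = T·r/J = 517.6 × 0.0104 / 1.825×10^-8 = 2.964×10^8 Pa.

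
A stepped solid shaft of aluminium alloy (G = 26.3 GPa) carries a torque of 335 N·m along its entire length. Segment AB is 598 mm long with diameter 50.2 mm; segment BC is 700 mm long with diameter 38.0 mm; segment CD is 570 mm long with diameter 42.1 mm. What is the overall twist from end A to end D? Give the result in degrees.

J_AB = π(0.0502)⁴/32 = 6.23×10^-7 m⁴; J_BC = π(0.0380)⁴/32 = 2.05×10^-7 m⁴; J_CD = π(0.0421)⁴/32 = 3.08×10^-7 m⁴.
θ = (T/G)·Σ L_i/J_i = (335.0/26.3×10⁹)·(0.598/6.23×10^-7 + 0.700/2.05×10^-7 + 0.570/3.08×10^-7) = 0.07932 rad.

4.54°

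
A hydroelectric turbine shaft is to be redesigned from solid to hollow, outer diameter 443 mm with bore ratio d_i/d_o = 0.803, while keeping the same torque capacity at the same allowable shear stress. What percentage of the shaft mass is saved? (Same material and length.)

Equal τ_max and T ⇒ the solid shaft needs d_s³ = d_o³(1−k⁴), so d_s = 443·(1−0.803⁴)^(1/3) = 370.3 mm.
Area ratio A_h/A_s = d_o²(1−k²)/d_s² = (1−k²)/(1−k⁴)^(2/3) = 0.5082.
Mass saving = 1 − 0.5082 = 49.2 %.

49.2 %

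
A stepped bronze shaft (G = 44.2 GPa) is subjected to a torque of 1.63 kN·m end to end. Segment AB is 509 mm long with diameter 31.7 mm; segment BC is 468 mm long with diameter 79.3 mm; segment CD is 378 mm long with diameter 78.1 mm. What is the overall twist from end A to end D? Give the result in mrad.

198 mrad

J_AB = π(0.0317)⁴/32 = 9.91×10^-8 m⁴; J_BC = π(0.0793)⁴/32 = 3.88×10^-6 m⁴; J_CD = π(0.0781)⁴/32 = 3.65×10^-6 m⁴.
θ = (T/G)·Σ L_i/J_i = (1630/44.2×10⁹)·(0.509/9.91×10^-8 + 0.468/3.88×10^-6 + 0.378/3.65×10^-6) = 0.1976 rad.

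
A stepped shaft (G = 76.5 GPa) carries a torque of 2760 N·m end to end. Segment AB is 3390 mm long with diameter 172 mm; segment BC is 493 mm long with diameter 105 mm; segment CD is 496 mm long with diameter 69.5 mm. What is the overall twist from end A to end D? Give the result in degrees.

0.615°

J_AB = π(0.172)⁴/32 = 8.59×10^-5 m⁴; J_BC = π(0.105)⁴/32 = 1.19×10^-5 m⁴; J_CD = π(0.0695)⁴/32 = 2.29×10^-6 m⁴.
θ = (T/G)·Σ L_i/J_i = (2760/76.5×10⁹)·(3.39/8.59×10^-5 + 0.493/1.19×10^-5 + 0.496/2.29×10^-6) = 0.01073 rad.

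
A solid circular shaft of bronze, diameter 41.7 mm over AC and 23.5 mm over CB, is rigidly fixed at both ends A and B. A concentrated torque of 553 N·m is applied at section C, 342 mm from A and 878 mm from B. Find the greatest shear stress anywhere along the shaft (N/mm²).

Compatibility: T_A·a/J_AC = T_B·b/J_CB with T_A + T_B = T₀.
J_AC = 2.97×10^-7 m⁴, J_CB = 2.99×10^-8 m⁴, so T_A = T₀·(J_AC/a)/((J_AC/a)+(J_CB/b)) = 532.1 N·m, T_B = 20.90 N·m.
τ in each portion: τ_AC = 3.74×10^7 Pa, τ_CB = 8.20×10^6 Pa; maximum is in AC.
τ_max = T_AC·r/J = 532.1·0.0209/2.97×10^-7 = 3.737×10^7 Pa.

37.4 N/mm²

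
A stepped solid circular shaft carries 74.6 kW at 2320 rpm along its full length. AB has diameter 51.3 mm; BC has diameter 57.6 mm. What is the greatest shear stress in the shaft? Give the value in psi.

1680 psi

ω = 2π·2320/60 = 242.9 rad/s, so T = P/ω = 74.6×10³ / 242.9 = 307.1 N·m.
Under the same torque, τ_max = 16T/(πd³) is largest where d is smallest — segment AB (d = 51.3 mm).
τ_max = 16·307.1/(π·(0.0513)³) = 1.158×10^7 Pa.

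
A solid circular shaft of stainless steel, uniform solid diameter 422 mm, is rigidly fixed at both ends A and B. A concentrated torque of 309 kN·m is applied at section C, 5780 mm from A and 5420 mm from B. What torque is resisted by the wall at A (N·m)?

150000 N·m

With uniform GJ and both ends fixed, compatibility θ_AC = θ_CB gives T_A·a = T_B·b, together with T_A + T_B = T₀.
T_A = T₀·b/(a+b) = 309000·5420/11200 = 149500 N·m; T_B = 159500 N·m.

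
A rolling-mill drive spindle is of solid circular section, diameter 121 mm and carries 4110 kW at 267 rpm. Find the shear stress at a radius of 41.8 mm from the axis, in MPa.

292 MPa

ω = 2π·267/60 = 27.96 rad/s, so T = P/ω = 4110×10³ / 27.96 = 147000 N·m.
J = πd⁴/32 = π(0.121)⁴/32 = 2.104×10^-5 m⁴.
Shear stress varies linearly with radius: τ = T·r/J = 147000 × 0.0418 / 2.104×10^-5 = 2.920×10^8 Pa.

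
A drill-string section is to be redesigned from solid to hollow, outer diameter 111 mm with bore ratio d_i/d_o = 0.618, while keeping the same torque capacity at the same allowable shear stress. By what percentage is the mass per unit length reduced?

31.3 %

Equal τ_max and T ⇒ the solid shaft needs d_s³ = d_o³(1−k⁴), so d_s = 111·(1−0.618⁴)^(1/3) = 105.3 mm.
Area ratio A_h/A_s = d_o²(1−k²)/d_s² = (1−k²)/(1−k⁴)^(2/3) = 0.6866.
Mass saving = 1 − 0.6866 = 31.3 %.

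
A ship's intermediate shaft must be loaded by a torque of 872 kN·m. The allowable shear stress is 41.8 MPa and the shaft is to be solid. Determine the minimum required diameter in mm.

474 mm

For a solid shaft τ_max = 16T/(πd³), so d = (16T/(π τ_allow))^(1/3) = (16·872000/(π·4.18×10^7))^(1/3) = 0.4736 m.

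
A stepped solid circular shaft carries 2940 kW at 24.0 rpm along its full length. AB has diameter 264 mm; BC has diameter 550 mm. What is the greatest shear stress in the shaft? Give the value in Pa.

ω = 2π·24.0/60 = 2.513 rad/s, so T = P/ω = 2940×10³ / 2.513 = 1.170e6 N·m.
Under the same torque, τ_max = 16T/(πd³) is largest where d is smallest — segment AB (d = 264 mm).
τ_max = 16·1.170e6/(π·(0.264)³) = 3.238×10^8 Pa.

3.24e8 Pa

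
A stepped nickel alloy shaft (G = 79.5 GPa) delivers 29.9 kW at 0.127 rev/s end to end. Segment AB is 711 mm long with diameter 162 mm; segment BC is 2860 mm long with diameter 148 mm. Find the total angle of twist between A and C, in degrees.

1.92°

ω = 2π·0.127 = 0.7980 rad/s, so T = P/ω = 29.9×10³ / 0.7980 = 37470 N·m.
J_AB = π(0.162)⁴/32 = 6.76×10^-5 m⁴; J_BC = π(0.148)⁴/32 = 4.71×10^-5 m⁴.
θ = (T/G)·Σ L_i/J_i = (37470/79.5×10⁹)·(0.711/6.76×10^-5 + 2.86/4.71×10^-5) = 0.03357 rad.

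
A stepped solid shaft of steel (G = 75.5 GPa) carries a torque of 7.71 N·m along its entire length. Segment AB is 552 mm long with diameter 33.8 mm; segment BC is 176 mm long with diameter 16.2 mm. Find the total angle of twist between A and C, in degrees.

J_AB = π(0.0338)⁴/32 = 1.28×10^-7 m⁴; J_BC = π(0.0162)⁴/32 = 6.76×10^-9 m⁴.
θ = (T/G)·Σ L_i/J_i = (7.710/75.5×10⁹)·(0.552/1.28×10^-7 + 0.176/6.76×10^-9) = 3.098×10^-3 rad.

0.177°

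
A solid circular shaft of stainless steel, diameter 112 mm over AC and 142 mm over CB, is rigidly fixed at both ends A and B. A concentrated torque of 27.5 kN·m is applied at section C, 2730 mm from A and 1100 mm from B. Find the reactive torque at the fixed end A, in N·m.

3710 N·m

Compatibility: T_A·a/J_AC = T_B·b/J_CB with T_A + T_B = T₀.
J_AC = 1.54×10^-5 m⁴, J_CB = 3.99×10^-5 m⁴, so T_A = T₀·(J_AC/a)/((J_AC/a)+(J_CB/b)) = 3710 N·m, T_B = 23790 N·m.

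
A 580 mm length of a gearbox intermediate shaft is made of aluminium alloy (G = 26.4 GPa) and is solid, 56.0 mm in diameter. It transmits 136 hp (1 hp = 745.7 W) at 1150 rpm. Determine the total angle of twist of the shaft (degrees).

1.10°

ω = 2π·1150/60 = 120.4 rad/s, so T = P/ω = 136×745.7 / 120.4 = 842.1 N·m.
J = πd⁴/32 = π(0.0560)⁴/32 = 9.655×10^-7 m⁴.
θ = T·L/(G·J) = 842.1 × 0.580 / (26.4×10⁹ × 9.655×10^-7) = 0.01916 rad.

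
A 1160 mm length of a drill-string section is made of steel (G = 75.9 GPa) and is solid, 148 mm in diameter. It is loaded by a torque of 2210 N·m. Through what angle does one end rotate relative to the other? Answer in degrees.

0.0411°

J = πd⁴/32 = π(0.148)⁴/32 = 4.710×10^-5 m⁴.
θ = T·L/(G·J) = 2210 × 1.16 / (75.9×10⁹ × 4.710×10^-5) = 7.171×10^-4 rad.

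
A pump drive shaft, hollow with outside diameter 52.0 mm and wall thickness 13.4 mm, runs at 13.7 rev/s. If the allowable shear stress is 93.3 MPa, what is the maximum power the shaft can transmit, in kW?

J = π(d_o⁴ − d_i⁴)/32 = π(0.0520⁴ − 0.0252⁴)/32 = 6.782×10^-7 m⁴.
T_max = τ_allow·J/r = 9.33×10^7 × 6.782×10^-7 / 0.0260 = 2434 N·m.
ω = 2π·13.7 = 86.08 rad/s, so P_max = T_max·ω = 2.095×10^5 W.

209 kW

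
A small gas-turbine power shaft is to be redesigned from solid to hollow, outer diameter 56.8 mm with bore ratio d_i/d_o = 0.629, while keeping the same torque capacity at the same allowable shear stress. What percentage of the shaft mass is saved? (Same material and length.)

Equal τ_max and T ⇒ the solid shaft needs d_s³ = d_o³(1−k⁴), so d_s = 56.8·(1−0.629⁴)^(1/3) = 53.67 mm.
Area ratio A_h/A_s = d_o²(1−k²)/d_s² = (1−k²)/(1−k⁴)^(2/3) = 0.6770.
Mass saving = 1 − 0.6770 = 32.3 %.

32.3 %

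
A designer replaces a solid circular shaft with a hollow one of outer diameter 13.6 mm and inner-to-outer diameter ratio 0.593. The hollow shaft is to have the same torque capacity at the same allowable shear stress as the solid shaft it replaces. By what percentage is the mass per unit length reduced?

Equal τ_max and T ⇒ the solid shaft needs d_s³ = d_o³(1−k⁴), so d_s = 13.6·(1−0.593⁴)^(1/3) = 13.01 mm.
Area ratio A_h/A_s = d_o²(1−k²)/d_s² = (1−k²)/(1−k⁴)^(2/3) = 0.7080.
Mass saving = 1 − 0.7080 = 29.2 %.

29.2 %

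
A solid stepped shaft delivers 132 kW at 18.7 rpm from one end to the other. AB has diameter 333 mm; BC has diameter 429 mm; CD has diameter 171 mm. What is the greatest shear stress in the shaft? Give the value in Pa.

ω = 2π·18.7/60 = 1.958 rad/s, so T = P/ω = 132×10³ / 1.958 = 67410 N·m.
Under the same torque, τ_max = 16T/(πd³) is largest where d is smallest — segment CD (d = 171 mm).
τ_max = 16·67410/(π·(0.171)³) = 6.866×10^7 Pa.

6.87e7 Pa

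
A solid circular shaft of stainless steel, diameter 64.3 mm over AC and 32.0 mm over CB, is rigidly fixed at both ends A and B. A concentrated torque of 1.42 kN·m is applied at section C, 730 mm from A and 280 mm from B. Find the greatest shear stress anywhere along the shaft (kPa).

30400 kPa

Compatibility: T_A·a/J_AC = T_B·b/J_CB with T_A + T_B = T₀.
J_AC = 1.68×10^-6 m⁴, J_CB = 1.03×10^-7 m⁴, so T_A = T₀·(J_AC/a)/((J_AC/a)+(J_CB/b)) = 1224 N·m, T_B = 195.8 N·m.
τ in each portion: τ_AC = 2.35×10^7 Pa, τ_CB = 3.04×10^7 Pa; maximum is in CB.
τ_max = T_CB·r/J = 195.8·0.0160/1.03×10^-7 = 3.043×10^7 Pa.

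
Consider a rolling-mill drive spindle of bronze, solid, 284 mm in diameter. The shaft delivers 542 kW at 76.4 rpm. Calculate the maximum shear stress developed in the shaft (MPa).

15.1 MPa

ω = 2π·76.4/60 = 8.001 rad/s, so T = P/ω = 542×10³ / 8.001 = 67750 N·m.
J = πd⁴/32 = π(0.284)⁴/32 = 6.387×10^-4 m⁴.
τ_max = T·r/J = 67750 × 0.142 / 6.387×10^-4 = 1.506×10^7 Pa.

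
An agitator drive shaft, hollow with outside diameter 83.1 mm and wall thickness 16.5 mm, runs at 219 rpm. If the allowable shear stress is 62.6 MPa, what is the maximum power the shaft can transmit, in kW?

J = π(d_o⁴ − d_i⁴)/32 = π(0.0831⁴ − 0.0501⁴)/32 = 4.063×10^-6 m⁴.
T_max = τ_allow·J/r = 6.26×10^7 × 4.063×10^-6 / 0.0415 = 6122 N·m.
ω = 2π·219/60 = 22.93 rad/s, so P_max = T_max·ω = 1.404×10^5 W.

140 kW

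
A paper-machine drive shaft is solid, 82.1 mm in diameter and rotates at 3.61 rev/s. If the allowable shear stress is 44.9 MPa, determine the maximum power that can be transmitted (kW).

111 kW

J = πd⁴/32 = π(0.0821)⁴/32 = 4.460×10^-6 m⁴.
T_max = τ_allow·J/r = 4.49×10^7 × 4.460×10^-6 / 0.0410 = 4879 N·m.
ω = 2π·3.61 = 22.68 rad/s, so P_max = T_max·ω = 1.107×10^5 W.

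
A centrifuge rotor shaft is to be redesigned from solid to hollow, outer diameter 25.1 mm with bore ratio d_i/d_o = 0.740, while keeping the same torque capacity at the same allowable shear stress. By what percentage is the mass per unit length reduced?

42.6 %

Equal τ_max and T ⇒ the solid shaft needs d_s³ = d_o³(1−k⁴), so d_s = 25.1·(1−0.740⁴)^(1/3) = 22.29 mm.
Area ratio A_h/A_s = d_o²(1−k²)/d_s² = (1−k²)/(1−k⁴)^(2/3) = 0.5738.
Mass saving = 1 − 0.5738 = 42.6 %.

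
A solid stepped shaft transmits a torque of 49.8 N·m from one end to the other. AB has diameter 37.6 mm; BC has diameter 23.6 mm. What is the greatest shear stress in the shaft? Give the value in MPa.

19.3 MPa

Under the same torque, τ_max = 16T/(πd³) is largest where d is smallest — segment BC (d = 23.6 mm).
τ_max = 16·49.80/(π·(0.0236)³) = 1.930×10^7 Pa.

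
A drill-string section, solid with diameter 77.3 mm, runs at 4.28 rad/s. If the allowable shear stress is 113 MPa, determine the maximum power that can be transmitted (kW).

J = πd⁴/32 = π(0.0773)⁴/32 = 3.505×10^-6 m⁴.
T_max = τ_allow·J/r = 1.13×10^8 × 3.505×10^-6 / 0.0386 = 10250 N·m.
ω = 4.28 rad/s, so P_max = T_max·ω = 4.386×10^4 W.

43.9 kW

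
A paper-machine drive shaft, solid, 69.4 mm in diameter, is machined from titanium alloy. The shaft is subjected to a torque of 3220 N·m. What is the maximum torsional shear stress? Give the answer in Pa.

4.91e7 Pa

J = πd⁴/32 = π(0.0694)⁴/32 = 2.277×10^-6 m⁴.
τ_max = T·r/J = 3220 × 0.0347 / 2.277×10^-6 = 4.906×10^7 Pa.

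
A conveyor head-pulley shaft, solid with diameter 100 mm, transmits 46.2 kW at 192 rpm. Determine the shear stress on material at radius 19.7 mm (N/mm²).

ω = 2π·192/60 = 20.11 rad/s, so T = P/ω = 46.2×10³ / 20.11 = 2298 N·m.
J = πd⁴/32 = π(0.100)⁴/32 = 9.817×10^-6 m⁴.
Shear stress varies linearly with radius: τ = T·r/J = 2298 × 0.0197 / 9.817×10^-6 = 4.611×10^6 Pa.

4.61 N/mm²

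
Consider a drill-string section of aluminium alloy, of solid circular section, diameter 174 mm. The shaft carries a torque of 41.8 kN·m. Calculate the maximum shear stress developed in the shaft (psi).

J = πd⁴/32 = π(0.174)⁴/32 = 8.999×10^-5 m⁴.
τ_max = T·r/J = 41800 × 0.0870 / 8.999×10^-5 = 4.041×10^7 Pa.

5860 psi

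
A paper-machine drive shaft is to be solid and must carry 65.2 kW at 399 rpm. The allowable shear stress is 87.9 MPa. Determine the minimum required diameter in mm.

44.9 mm

ω = 2π·399/60 = 41.78 rad/s, so T = P/ω = 65.2×10³ / 41.78 = 1560 N·m.
For a solid shaft τ_max = 16T/(πd³), so d = (16T/(π τ_allow))^(1/3) = (16·1560/(π·8.79×10^7))^(1/3) = 0.04488 m.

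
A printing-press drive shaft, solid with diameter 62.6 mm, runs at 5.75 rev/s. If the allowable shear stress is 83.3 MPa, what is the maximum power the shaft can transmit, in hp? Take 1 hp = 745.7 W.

194 hp

J = πd⁴/32 = π(0.0626)⁴/32 = 1.508×10^-6 m⁴.
T_max = τ_allow·J/r = 8.33×10^7 × 1.508×10^-6 / 0.0313 = 4012 N·m.
ω = 2π·5.75 = 36.13 rad/s, so P_max = T_max·ω = 1.450×10^5 W.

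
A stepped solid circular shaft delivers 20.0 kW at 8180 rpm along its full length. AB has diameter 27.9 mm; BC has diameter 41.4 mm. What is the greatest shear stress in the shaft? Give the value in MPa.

5.48 MPa

ω = 2π·8180/60 = 856.6 rad/s, so T = P/ω = 20.0×10³ / 856.6 = 23.35 N·m.
Under the same torque, τ_max = 16T/(πd³) is largest where d is smallest — segment AB (d = 27.9 mm).
τ_max = 16·23.35/(π·(0.0279)³) = 5.475×10^6 Pa.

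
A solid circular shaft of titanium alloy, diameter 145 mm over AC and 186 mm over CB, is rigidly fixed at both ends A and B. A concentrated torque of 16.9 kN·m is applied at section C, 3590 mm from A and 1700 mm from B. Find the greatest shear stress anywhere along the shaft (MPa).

11.4 MPa

Compatibility: T_A·a/J_AC = T_B·b/J_CB with T_A + T_B = T₀.
J_AC = 4.34×10^-5 m⁴, J_CB = 1.18×10^-4 m⁴, so T_A = T₀·(J_AC/a)/((J_AC/a)+(J_CB/b)) = 2516 N·m, T_B = 14380 N·m.
τ in each portion: τ_AC = 4.20×10^6 Pa, τ_CB = 1.14×10^7 Pa; maximum is in CB.
τ_max = T_CB·r/J = 14380·0.0930/1.18×10^-4 = 1.138×10^7 Pa.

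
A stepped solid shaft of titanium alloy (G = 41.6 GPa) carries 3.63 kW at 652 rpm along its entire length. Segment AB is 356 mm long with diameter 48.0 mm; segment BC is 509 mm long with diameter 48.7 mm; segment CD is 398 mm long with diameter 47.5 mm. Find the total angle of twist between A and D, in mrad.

ω = 2π·652/60 = 68.28 rad/s, so T = P/ω = 3.63×10³ / 68.28 = 53.17 N·m.
J_AB = π(0.0480)⁴/32 = 5.21×10^-7 m⁴; J_BC = π(0.0487)⁴/32 = 5.52×10^-7 m⁴; J_CD = π(0.0475)⁴/32 = 5.00×10^-7 m⁴.
θ = (T/G)·Σ L_i/J_i = (53.17/41.6×10⁹)·(0.356/5.21×10^-7 + 0.509/5.52×10^-7 + 0.398/5.00×10^-7) = 3.069×10^-3 rad.

3.07 mrad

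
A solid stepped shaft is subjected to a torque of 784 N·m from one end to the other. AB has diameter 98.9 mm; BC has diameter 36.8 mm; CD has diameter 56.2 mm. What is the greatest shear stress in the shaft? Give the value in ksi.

Under the same torque, τ_max = 16T/(πd³) is largest where d is smallest — segment BC (d = 36.8 mm).
τ_max = 16·784.0/(π·(0.0368)³) = 8.012×10^7 Pa.

11.6 ksi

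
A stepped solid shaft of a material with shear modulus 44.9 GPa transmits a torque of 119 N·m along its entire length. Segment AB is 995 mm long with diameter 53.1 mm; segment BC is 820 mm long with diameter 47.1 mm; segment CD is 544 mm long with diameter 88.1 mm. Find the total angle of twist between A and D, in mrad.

8.12 mrad

J_AB = π(0.0531)⁴/32 = 7.81×10^-7 m⁴; J_BC = π(0.0471)⁴/32 = 4.83×10^-7 m⁴; J_CD = π(0.0881)⁴/32 = 5.91×10^-6 m⁴.
θ = (T/G)·Σ L_i/J_i = (119.0/44.9×10⁹)·(0.995/7.81×10^-7 + 0.820/4.83×10^-7 + 0.544/5.91×10^-6) = 8.121×10^-3 rad.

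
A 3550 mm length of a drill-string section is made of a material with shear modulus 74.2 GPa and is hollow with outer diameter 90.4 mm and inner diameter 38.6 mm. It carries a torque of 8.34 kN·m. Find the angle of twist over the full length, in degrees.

J = π(d_o⁴ − d_i⁴)/32 = π(0.0904⁴ − 0.0386⁴)/32 = 6.339×10^-6 m⁴.
θ = T·L/(G·J) = 8340 × 3.55 / (74.2×10⁹ × 6.339×10^-6) = 0.06295 rad.

3.61°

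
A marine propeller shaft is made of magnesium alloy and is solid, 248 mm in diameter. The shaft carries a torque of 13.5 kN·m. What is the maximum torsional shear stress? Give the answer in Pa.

4.51e6 Pa

J = πd⁴/32 = π(0.248)⁴/32 = 3.714×10^-4 m⁴.
τ_max = T·r/J = 13500 × 0.124 / 3.714×10^-4 = 4.508×10^6 Pa.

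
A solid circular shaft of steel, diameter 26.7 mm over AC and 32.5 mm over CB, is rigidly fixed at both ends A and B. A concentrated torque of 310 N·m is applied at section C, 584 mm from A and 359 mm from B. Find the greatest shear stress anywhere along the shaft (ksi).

Compatibility: T_A·a/J_AC = T_B·b/J_CB with T_A + T_B = T₀.
J_AC = 4.99×10^-8 m⁴, J_CB = 1.10×10^-7 m⁴, so T_A = T₀·(J_AC/a)/((J_AC/a)+(J_CB/b)) = 67.82 N·m, T_B = 242.2 N·m.
τ in each portion: τ_AC = 1.81×10^7 Pa, τ_CB = 3.59×10^7 Pa; maximum is in CB.
τ_max = T_CB·r/J = 242.2·0.0163/1.10×10^-7 = 3.593×10^7 Pa.

5.21 ksi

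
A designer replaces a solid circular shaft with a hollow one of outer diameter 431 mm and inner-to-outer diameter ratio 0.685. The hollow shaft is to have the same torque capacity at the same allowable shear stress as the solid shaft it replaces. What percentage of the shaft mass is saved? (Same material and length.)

37.4 %

Equal τ_max and T ⇒ the solid shaft needs d_s³ = d_o³(1−k⁴), so d_s = 431·(1−0.685⁴)^(1/3) = 396.7 mm.
Area ratio A_h/A_s = d_o²(1−k²)/d_s² = (1−k²)/(1−k⁴)^(2/3) = 0.6265.
Mass saving = 1 − 0.6265 = 37.4 %.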